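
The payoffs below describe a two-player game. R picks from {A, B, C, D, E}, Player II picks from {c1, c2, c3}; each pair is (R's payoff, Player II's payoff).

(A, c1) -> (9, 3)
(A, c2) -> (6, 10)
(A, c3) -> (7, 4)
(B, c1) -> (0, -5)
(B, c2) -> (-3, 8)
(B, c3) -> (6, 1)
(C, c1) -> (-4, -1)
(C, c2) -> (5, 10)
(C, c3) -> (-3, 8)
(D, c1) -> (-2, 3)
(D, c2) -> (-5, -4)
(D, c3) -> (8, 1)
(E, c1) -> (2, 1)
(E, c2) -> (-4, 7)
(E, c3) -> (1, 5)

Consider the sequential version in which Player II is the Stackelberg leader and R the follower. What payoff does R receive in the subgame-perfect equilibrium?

6

Solve by backward induction (Player II leads).
- c1: R compares 9, 0, -4, -2, 2 and picks A; Player II would get 3.
- c2: R compares 6, -3, 5, -5, -4 and picks A; Player II would get 10.
- c3: R compares 7, 6, -3, 8, 1 and picks D; Player II would get 1.
Maximizing over 3, 10, 1, Player II chooses c2. Subgame-perfect outcome: (A, c2) with payoffs (6, 10).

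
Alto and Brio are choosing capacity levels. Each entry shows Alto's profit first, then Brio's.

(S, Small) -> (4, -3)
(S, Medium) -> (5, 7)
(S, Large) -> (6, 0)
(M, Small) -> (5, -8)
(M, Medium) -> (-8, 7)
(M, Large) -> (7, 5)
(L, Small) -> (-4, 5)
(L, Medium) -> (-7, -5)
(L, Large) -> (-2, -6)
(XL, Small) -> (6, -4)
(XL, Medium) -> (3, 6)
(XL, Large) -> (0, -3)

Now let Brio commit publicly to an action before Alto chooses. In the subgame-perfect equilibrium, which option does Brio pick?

Medium

Backward induction with Brio moving first.
- Small: Alto compares 4, 5, -4, 6 and picks XL; Brio would get -4.
- Medium: Alto compares 5, -8, -7, 3 and picks S; Brio would get 7.
- Large: Alto compares 6, 7, -2, 0 and picks M; Brio would get 5.
Maximizing over -4, 7, 5, Brio chooses Medium. Subgame-perfect outcome: (S, Medium) with payoffs (5, 7).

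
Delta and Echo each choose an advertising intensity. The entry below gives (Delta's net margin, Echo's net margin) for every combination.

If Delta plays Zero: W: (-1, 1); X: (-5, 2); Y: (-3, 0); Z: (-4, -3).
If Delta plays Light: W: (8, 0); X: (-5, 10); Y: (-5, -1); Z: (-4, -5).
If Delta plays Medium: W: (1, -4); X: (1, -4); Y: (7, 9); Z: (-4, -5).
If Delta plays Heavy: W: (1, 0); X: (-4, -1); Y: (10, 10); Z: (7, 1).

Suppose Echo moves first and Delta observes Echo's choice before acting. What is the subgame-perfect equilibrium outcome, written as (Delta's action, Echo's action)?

Backward induction with Echo moving first.
- W: Delta compares -1, 8, 1, 1 and picks Light; Echo would get 0.
- X: Delta compares -5, -5, 1, -4 and picks Medium; Echo would get -4.
- Y: Delta compares -3, -5, 7, 10 and picks Heavy; Echo would get 10.
- Z: Delta compares -4, -4, -4, 7 and picks Heavy; Echo would get 1.
Echo's induced payoffs are 0, -4, 10, 1, so Echo commits to Y. Subgame-perfect outcome: (Heavy, Y) with payoffs (10, 10).

(Heavy, Y)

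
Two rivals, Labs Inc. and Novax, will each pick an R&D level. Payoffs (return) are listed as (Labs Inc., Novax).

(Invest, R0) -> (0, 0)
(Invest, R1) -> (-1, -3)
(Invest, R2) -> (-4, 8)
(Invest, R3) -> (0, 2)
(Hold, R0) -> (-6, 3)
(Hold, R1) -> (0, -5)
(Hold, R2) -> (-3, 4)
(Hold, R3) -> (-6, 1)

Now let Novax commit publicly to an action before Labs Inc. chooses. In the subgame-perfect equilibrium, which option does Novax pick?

Labs Inc. best-responds to each possible Novax move:
- R0: BR = Invest, leader payoff 0.
- R1: BR = Hold, leader payoff -5.
- R2: BR = Hold, leader payoff 4.
- R3: BR = Invest, leader payoff 2.
Among 0, -5, 4, 2, the best is 4 at R2. Subgame-perfect outcome: (Hold, R2) with payoffs (-3, 4).

R2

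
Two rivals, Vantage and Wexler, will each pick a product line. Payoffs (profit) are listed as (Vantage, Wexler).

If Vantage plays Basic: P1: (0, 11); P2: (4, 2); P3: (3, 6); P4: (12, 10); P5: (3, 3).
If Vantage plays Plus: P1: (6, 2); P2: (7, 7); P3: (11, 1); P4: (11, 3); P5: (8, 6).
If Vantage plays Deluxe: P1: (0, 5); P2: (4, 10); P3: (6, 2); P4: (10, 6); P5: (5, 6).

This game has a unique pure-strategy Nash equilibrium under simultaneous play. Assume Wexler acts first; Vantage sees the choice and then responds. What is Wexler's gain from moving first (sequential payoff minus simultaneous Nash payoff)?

Work backward from Vantage's decision.
- P1: BR = Plus, leader payoff 2.
- P2: BR = Plus, leader payoff 7.
- P3: BR = Plus, leader payoff 1.
- P4: BR = Basic, leader payoff 10.
- P5: BR = Plus, leader payoff 6.
Among 2, 7, 1, 10, 6, the best is 10 at P4. Subgame-perfect outcome: (Basic, P4) with payoffs (12, 10).
For the simultaneous game, intersect best replies.
Vantage's best replies: P1→Plus; P2→Plus; P3→Plus; P4→Basic; P5→Plus.
Wexler's best replies: Basic→P1; Plus→P2; Deluxe→P2.
The unique mutual best reply is (Plus, P2), giving (7, 7).
Wexler's commitment gain: 10 − 7 = 3.

3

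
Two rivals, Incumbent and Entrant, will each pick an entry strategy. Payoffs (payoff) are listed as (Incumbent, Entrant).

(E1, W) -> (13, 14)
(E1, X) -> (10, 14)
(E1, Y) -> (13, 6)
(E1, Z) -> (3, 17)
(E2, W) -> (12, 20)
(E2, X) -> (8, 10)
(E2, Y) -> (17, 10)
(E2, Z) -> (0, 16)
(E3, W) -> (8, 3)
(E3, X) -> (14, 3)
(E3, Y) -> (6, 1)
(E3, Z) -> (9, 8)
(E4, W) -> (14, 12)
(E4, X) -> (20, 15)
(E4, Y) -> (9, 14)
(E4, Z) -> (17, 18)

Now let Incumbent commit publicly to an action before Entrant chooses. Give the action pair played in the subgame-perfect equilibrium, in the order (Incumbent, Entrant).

Entrant best-responds to each possible Incumbent move:
- E1: Entrant compares 14, 14, 6, 17 and picks Z; Incumbent would get 3.
- E2: Entrant compares 20, 10, 10, 16 and picks W; Incumbent would get 12.
- E3: Entrant compares 3, 3, 1, 8 and picks Z; Incumbent would get 9.
- E4: Entrant compares 12, 15, 14, 18 and picks Z; Incumbent would get 17.
Maximizing over 3, 12, 9, 17, Incumbent chooses E4. Subgame-perfect outcome: (E4, Z) with payoffs (17, 18).

(E4, Z)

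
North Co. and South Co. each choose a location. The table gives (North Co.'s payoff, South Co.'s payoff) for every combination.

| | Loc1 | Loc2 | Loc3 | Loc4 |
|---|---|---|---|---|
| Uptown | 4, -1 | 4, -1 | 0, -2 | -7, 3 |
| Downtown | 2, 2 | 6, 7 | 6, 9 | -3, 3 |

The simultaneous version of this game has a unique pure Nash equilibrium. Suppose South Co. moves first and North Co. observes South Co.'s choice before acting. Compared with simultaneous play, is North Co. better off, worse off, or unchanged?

unchanged

Work backward from North Co.'s decision.
- Loc1 → North Co. plays Uptown (best of 4, 2); South Co. gets -1.
- Loc2 → North Co. plays Downtown (best of 4, 6); South Co. gets 7.
- Loc3 → North Co. plays Downtown (best of 0, 6); South Co. gets 9.
- Loc4 → North Co. plays Downtown (best of -7, -3); South Co. gets 3.
Among -1, 7, 9, 3, the best is 9 at Loc3. Subgame-perfect outcome: (Downtown, Loc3) with payoffs (6, 9).
Now find the simultaneous Nash equilibrium.
North Co.'s best replies: Loc1→Uptown; Loc2→Downtown; Loc3→Downtown; Loc4→Downtown.
South Co.'s best replies: Uptown→Loc4; Downtown→Loc3.
The unique mutual best reply is (Downtown, Loc3), giving (6, 9).
North Co. earns 6 sequentially versus 6 at the Nash outcome: unchanged.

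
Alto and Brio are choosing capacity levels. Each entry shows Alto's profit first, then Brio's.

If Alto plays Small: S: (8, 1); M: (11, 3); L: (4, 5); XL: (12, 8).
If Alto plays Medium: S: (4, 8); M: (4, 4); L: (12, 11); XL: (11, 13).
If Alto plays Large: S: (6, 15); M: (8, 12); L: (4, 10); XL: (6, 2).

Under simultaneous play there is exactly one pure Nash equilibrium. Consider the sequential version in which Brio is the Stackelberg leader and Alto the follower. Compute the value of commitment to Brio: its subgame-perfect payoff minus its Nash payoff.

Work backward from Alto's decision.
- S → Alto plays Small (best of 8, 4, 6); Brio gets 1.
- M → Alto plays Small (best of 11, 4, 8); Brio gets 3.
- L → Alto plays Medium (best of 4, 12, 4); Brio gets 11.
- XL → Alto plays Small (best of 12, 11, 6); Brio gets 8.
Brio's induced payoffs are 1, 3, 11, 8, so Brio commits to L. Subgame-perfect outcome: (Medium, L) with payoffs (12, 11).
For the simultaneous game, intersect best replies.
Alto's best replies: S→Small; M→Small; L→Medium; XL→Small.
Brio's best replies: Small→XL; Medium→XL; Large→S.
The unique mutual best reply is (Small, XL), giving (12, 8).
Brio's commitment gain: 11 − 8 = 3.

3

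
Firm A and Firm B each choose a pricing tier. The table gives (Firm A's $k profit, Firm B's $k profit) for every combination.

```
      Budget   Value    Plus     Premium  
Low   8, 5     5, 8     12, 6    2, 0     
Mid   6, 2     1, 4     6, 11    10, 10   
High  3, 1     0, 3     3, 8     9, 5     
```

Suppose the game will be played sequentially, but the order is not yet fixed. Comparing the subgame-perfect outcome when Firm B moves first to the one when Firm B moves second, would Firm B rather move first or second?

second

If Firm A leads: Firm B's best replies are Low→Value, Mid→Plus, High→Plus; Firm A's induced payoffs 5, 6, 3; outcome (Mid, Plus), payoffs (6, 11).
If Firm B leads: Firm A's best replies are Budget→Low, Value→Low, Plus→Low, Premium→Mid; Firm B's induced payoffs 5, 8, 6, 10; outcome (Mid, Premium), payoffs (10, 10).
Firm B gets 10 moving first and 11 moving second, so Firm B prefers to move second.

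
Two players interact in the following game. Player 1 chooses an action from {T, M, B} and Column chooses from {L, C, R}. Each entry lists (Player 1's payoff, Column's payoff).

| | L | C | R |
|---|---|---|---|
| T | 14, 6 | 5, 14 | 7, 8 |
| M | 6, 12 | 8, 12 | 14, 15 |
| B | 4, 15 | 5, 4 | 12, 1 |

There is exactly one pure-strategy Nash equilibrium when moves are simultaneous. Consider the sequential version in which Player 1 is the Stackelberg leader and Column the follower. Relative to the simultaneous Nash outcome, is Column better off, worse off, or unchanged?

Solve by backward induction (Player 1 leads).
- T → Column plays C (best of 6, 14, 8); Player 1 gets 5.
- M → Column plays R (best of 12, 12, 15); Player 1 gets 14.
- B → Column plays L (best of 15, 4, 1); Player 1 gets 4.
Maximizing over 5, 14, 4, Player 1 chooses M. Subgame-perfect outcome: (M, R) with payoffs (14, 15).
For the simultaneous game, intersect best replies.
Player 1's best replies: L→T; C→M; R→M.
Column's best replies: T→C; M→R; B→L.
Only (M, R) has each player best-responding; Nash payoffs (14, 15).
Column earns 15 sequentially versus 15 at the Nash outcome: unchanged.

unchanged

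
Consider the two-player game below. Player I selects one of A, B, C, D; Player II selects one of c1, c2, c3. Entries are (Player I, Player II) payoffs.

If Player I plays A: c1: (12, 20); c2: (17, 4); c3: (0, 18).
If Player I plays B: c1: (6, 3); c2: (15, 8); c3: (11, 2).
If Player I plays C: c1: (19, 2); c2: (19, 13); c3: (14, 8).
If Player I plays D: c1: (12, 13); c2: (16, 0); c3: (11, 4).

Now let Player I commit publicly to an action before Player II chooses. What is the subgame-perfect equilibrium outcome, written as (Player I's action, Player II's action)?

Backward induction with Player I moving first.
- A: BR = c1, leader payoff 12.
- B: BR = c2, leader payoff 15.
- C: BR = c2, leader payoff 19.
- D: BR = c1, leader payoff 12.
Maximizing over 12, 15, 19, 12, Player I chooses C. Subgame-perfect outcome: (C, c2) with payoffs (19, 13).

(C, c2)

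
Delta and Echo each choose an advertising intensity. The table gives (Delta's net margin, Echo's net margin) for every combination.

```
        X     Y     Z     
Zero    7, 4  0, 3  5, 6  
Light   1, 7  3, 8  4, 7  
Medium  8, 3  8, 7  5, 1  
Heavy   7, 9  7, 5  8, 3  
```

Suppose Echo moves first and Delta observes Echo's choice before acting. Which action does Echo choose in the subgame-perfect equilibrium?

Y

Work backward from Delta's decision.
- X: BR = Medium, leader payoff 3.
- Y: BR = Medium, leader payoff 7.
- Z: BR = Heavy, leader payoff 3.
Among 3, 7, 3, the best is 7 at Y. Subgame-perfect outcome: (Medium, Y) with payoffs (8, 7).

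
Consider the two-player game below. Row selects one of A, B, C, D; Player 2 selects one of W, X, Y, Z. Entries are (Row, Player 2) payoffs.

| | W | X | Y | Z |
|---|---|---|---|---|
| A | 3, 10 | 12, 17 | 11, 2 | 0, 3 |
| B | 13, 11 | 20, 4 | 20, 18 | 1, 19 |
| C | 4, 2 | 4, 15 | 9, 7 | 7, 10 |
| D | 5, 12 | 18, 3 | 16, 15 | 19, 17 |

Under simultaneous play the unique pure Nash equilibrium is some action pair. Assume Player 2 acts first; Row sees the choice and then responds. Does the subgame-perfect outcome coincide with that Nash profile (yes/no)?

Row best-responds to each possible Player 2 move:
- W → Row plays B (best of 3, 13, 4, 5); Player 2 gets 11.
- X → Row plays B (best of 12, 20, 4, 18); Player 2 gets 4.
- Y → Row plays B (best of 11, 20, 9, 16); Player 2 gets 18.
- Z → Row plays D (best of 0, 1, 7, 19); Player 2 gets 17.
Among 11, 4, 18, 17, the best is 18 at Y. Subgame-perfect outcome: (B, Y) with payoffs (20, 18).
For the simultaneous game, intersect best replies.
Row's best replies: W→B; X→B; Y→B; Z→D.
Player 2's best replies: A→X; B→Z; C→X; D→Z.
The unique mutual best reply is (D, Z), giving (19, 17).
Sequential outcome (B, Y) differs from the Nash profile (D, Z).

no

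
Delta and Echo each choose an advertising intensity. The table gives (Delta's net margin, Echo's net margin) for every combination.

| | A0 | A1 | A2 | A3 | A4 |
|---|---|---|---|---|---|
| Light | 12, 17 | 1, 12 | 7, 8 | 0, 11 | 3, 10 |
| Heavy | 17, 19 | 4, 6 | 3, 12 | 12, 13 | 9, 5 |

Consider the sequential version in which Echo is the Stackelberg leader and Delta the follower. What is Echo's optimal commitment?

A0

Work backward from Delta's decision.
- A0: Delta compares 12, 17 and picks Heavy; Echo would get 19.
- A1: Delta compares 1, 4 and picks Heavy; Echo would get 6.
- A2: Delta compares 7, 3 and picks Light; Echo would get 8.
- A3: Delta compares 0, 12 and picks Heavy; Echo would get 13.
- A4: Delta compares 3, 9 and picks Heavy; Echo would get 5.
Echo's induced payoffs are 19, 6, 8, 13, 5, so Echo commits to A0. Subgame-perfect outcome: (Heavy, A0) with payoffs (17, 19).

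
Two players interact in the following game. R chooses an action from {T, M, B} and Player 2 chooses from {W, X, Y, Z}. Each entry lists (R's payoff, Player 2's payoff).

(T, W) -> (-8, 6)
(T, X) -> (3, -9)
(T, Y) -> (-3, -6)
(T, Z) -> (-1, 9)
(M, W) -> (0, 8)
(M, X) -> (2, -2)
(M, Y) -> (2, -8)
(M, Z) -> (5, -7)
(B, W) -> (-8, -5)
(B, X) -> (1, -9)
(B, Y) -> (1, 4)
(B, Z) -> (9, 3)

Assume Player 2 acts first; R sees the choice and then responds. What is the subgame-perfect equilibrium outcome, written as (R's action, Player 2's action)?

R best-responds to each possible Player 2 move:
- W: BR = M, leader payoff 8.
- X: BR = T, leader payoff -9.
- Y: BR = M, leader payoff -8.
- Z: BR = B, leader payoff 3.
Among 8, -9, -8, 3, the best is 8 at W. Subgame-perfect outcome: (M, W) with payoffs (0, 8).

(M, W)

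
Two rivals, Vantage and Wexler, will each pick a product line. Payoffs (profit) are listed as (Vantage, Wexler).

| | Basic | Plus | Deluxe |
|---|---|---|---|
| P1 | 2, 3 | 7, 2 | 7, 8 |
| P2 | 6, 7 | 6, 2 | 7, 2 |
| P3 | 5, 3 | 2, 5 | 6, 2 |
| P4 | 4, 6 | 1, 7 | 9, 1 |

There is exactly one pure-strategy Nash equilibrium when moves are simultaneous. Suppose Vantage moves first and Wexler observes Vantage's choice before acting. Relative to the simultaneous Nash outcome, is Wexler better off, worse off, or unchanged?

Backward induction with Vantage moving first.
- P1: BR = Deluxe, leader payoff 7.
- P2: BR = Basic, leader payoff 6.
- P3: BR = Plus, leader payoff 2.
- P4: BR = Plus, leader payoff 1.
Among 7, 6, 2, 1, the best is 7 at P1. Subgame-perfect outcome: (P1, Deluxe) with payoffs (7, 8).
Under simultaneous play:
Vantage's best replies: Basic→P2; Plus→P1; Deluxe→P4.
Wexler's best replies: P1→Deluxe; P2→Basic; P3→Plus; P4→Plus.
Only (P2, Basic) has each player best-responding; Nash payoffs (6, 7).
Wexler earns 8 sequentially versus 7 at the Nash outcome: better off.

better off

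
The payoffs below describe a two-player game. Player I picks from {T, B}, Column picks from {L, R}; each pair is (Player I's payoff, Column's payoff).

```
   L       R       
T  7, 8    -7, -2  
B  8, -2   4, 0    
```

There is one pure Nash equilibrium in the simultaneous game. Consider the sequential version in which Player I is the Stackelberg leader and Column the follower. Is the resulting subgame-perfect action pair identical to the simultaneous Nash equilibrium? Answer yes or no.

Work backward from Column's decision.
- T: BR = L, leader payoff 7.
- B: BR = R, leader payoff 4.
Player I's induced payoffs are 7, 4, so Player I commits to T. Subgame-perfect outcome: (T, L) with payoffs (7, 8).
For the simultaneous game, intersect best replies.
Player I's best replies: L→B; R→B.
Column's best replies: T→L; B→R.
Only (B, R) has each player best-responding; Nash payoffs (4, 0).
Sequential outcome (T, L) differs from the Nash profile (B, R).

no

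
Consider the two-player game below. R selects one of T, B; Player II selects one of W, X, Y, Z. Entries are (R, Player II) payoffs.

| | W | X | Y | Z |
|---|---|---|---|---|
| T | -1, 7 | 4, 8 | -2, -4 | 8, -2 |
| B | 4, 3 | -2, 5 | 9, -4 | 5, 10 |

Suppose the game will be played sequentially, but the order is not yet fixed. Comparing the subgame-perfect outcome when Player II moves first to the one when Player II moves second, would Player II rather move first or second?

second

If R leads: Player II's best replies are T→X, B→Z; R's induced payoffs 4, 5; outcome (B, Z), payoffs (5, 10).
If Player II leads: R's best replies are W→B, X→T, Y→B, Z→T; Player II's induced payoffs 3, 8, -4, -2; outcome (T, X), payoffs (4, 8).
Player II gets 8 moving first and 10 moving second, so Player II prefers to move second.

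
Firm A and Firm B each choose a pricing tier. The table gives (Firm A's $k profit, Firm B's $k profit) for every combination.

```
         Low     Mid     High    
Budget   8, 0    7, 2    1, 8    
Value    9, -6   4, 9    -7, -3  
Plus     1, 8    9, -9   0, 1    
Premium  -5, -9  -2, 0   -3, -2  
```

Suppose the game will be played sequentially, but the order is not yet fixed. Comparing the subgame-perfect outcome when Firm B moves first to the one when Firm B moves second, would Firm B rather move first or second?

If Firm A leads: Firm B's best replies are Budget→High, Value→Mid, Plus→Low, Premium→Mid; Firm A's induced payoffs 1, 4, 1, -2; outcome (Value, Mid), payoffs (4, 9).
If Firm B leads: Firm A's best replies are Low→Value, Mid→Plus, High→Budget; Firm B's induced payoffs -6, -9, 8; outcome (Budget, High), payoffs (1, 8).
Firm B gets 8 moving first and 9 moving second, so Firm B prefers to move second.

second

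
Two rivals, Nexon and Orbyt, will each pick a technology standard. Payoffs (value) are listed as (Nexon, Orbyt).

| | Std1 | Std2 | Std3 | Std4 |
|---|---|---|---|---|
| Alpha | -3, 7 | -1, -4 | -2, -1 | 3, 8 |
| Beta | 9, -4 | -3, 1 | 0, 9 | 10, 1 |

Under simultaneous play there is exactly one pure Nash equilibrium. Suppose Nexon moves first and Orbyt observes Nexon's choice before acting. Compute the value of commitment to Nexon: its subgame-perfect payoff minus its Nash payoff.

3

Orbyt best-responds to each possible Nexon move:
- Alpha → Orbyt plays Std4 (best of 7, -4, -1, 8); Nexon gets 3.
- Beta → Orbyt plays Std3 (best of -4, 1, 9, 1); Nexon gets 0.
Among 3, 0, the best is 3 at Alpha. Subgame-perfect outcome: (Alpha, Std4) with payoffs (3, 8).
Now find the simultaneous Nash equilibrium.
Nexon's best replies: Std1→Beta; Std2→Alpha; Std3→Beta; Std4→Beta.
Orbyt's best replies: Alpha→Std4; Beta→Std3.
Only (Beta, Std3) has each player best-responding; Nash payoffs (0, 9).
Nexon's commitment gain: 3 − 0 = 3.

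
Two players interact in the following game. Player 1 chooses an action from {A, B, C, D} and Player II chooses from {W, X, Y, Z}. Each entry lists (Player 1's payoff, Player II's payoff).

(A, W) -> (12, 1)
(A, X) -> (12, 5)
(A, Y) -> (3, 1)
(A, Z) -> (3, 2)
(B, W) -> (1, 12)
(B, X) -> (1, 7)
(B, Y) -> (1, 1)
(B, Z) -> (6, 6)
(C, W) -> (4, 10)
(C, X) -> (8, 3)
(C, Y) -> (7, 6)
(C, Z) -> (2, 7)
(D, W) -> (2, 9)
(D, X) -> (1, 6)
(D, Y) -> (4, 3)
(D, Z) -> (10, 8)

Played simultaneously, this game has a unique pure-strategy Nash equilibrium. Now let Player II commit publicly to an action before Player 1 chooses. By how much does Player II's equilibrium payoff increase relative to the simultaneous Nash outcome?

Player 1 best-responds to each possible Player II move:
- W: Player 1 compares 12, 1, 4, 2 and picks A; Player II would get 1.
- X: Player 1 compares 12, 1, 8, 1 and picks A; Player II would get 5.
- Y: Player 1 compares 3, 1, 7, 4 and picks C; Player II would get 6.
- Z: Player 1 compares 3, 6, 2, 10 and picks D; Player II would get 8.
Maximizing over 1, 5, 6, 8, Player II chooses Z. Subgame-perfect outcome: (D, Z) with payoffs (10, 8).
Now find the simultaneous Nash equilibrium.
Player 1's best replies: W→A; X→A; Y→C; Z→D.
Player II's best replies: A→X; B→W; C→W; D→W.
Only (A, X) has each player best-responding; Nash payoffs (12, 5).
Player II's commitment gain: 8 − 5 = 3.

3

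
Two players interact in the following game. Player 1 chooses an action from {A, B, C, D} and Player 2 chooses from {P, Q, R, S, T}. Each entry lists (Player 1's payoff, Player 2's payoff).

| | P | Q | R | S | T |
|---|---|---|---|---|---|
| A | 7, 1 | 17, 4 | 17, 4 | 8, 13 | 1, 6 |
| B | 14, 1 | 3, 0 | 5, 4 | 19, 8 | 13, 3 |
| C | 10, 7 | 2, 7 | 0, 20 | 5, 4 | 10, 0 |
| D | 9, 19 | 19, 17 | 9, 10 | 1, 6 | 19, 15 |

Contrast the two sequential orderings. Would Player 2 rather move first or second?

If Player 1 leads: Player 2's best replies are A→S, B→S, C→R, D→P; Player 1's induced payoffs 8, 19, 0, 9; outcome (B, S), payoffs (19, 8).
If Player 2 leads: Player 1's best replies are P→B, Q→D, R→A, S→B, T→D; Player 2's induced payoffs 1, 17, 4, 8, 15; outcome (D, Q), payoffs (19, 17).
Player 2 gets 17 moving first and 8 moving second, so Player 2 prefers to move first.

first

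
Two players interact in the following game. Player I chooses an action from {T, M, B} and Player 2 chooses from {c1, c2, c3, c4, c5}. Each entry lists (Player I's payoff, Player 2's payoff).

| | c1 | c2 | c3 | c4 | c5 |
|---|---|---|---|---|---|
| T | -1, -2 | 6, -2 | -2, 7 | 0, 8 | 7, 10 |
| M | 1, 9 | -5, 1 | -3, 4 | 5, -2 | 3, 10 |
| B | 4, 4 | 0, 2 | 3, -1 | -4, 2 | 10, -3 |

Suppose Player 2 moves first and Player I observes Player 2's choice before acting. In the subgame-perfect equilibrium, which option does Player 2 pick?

Player I best-responds to each possible Player 2 move:
- c1: Player I compares -1, 1, 4 and picks B; Player 2 would get 4.
- c2: Player I compares 6, -5, 0 and picks T; Player 2 would get -2.
- c3: Player I compares -2, -3, 3 and picks B; Player 2 would get -1.
- c4: Player I compares 0, 5, -4 and picks M; Player 2 would get -2.
- c5: Player I compares 7, 3, 10 and picks B; Player 2 would get -3.
Maximizing over 4, -2, -1, -2, -3, Player 2 chooses c1. Subgame-perfect outcome: (B, c1) with payoffs (4, 4).

c1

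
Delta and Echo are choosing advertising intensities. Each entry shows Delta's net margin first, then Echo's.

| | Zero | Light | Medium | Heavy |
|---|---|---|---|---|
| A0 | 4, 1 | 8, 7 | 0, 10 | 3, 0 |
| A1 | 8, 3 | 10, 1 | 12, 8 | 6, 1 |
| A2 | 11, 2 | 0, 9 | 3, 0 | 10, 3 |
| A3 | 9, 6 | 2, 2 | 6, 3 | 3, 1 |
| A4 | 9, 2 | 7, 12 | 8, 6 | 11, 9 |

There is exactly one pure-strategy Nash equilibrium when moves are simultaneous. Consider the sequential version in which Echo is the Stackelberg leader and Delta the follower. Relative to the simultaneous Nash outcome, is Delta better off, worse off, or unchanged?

Solve by backward induction (Echo leads).
- Zero: Delta compares 4, 8, 11, 9, 9 and picks A2; Echo would get 2.
- Light: Delta compares 8, 10, 0, 2, 7 and picks A1; Echo would get 1.
- Medium: Delta compares 0, 12, 3, 6, 8 and picks A1; Echo would get 8.
- Heavy: Delta compares 3, 6, 10, 3, 11 and picks A4; Echo would get 9.
Maximizing over 2, 1, 8, 9, Echo chooses Heavy. Subgame-perfect outcome: (A4, Heavy) with payoffs (11, 9).
Under simultaneous play:
Delta's best replies: Zero→A2; Light→A1; Medium→A1; Heavy→A4.
Echo's best replies: A0→Medium; A1→Medium; A2→Light; A3→Zero; A4→Light.
The unique mutual best reply is (A1, Medium), giving (12, 8).
Delta earns 11 sequentially versus 12 at the Nash outcome: worse off.

worse off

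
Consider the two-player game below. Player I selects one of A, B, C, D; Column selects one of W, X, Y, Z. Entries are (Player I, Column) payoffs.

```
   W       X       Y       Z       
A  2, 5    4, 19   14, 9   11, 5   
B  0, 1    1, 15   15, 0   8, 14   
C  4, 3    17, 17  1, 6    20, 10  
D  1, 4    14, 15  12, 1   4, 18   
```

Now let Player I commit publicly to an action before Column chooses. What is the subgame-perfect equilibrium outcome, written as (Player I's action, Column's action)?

Backward induction with Player I moving first.
- A: BR = X, leader payoff 4.
- B: BR = X, leader payoff 1.
- C: BR = X, leader payoff 17.
- D: BR = Z, leader payoff 4.
Among 4, 1, 17, 4, the best is 17 at C. Subgame-perfect outcome: (C, X) with payoffs (17, 17).

(C, X)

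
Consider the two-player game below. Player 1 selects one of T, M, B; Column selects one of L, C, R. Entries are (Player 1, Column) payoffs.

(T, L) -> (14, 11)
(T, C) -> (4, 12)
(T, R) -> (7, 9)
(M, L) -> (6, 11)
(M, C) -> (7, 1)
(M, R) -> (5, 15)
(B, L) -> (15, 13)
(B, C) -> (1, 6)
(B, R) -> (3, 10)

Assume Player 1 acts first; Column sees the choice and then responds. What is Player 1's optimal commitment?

Backward induction with Player 1 moving first.
- T: Column compares 11, 12, 9 and picks C; Player 1 would get 4.
- M: Column compares 11, 1, 15 and picks R; Player 1 would get 5.
- B: Column compares 13, 6, 10 and picks L; Player 1 would get 15.
Player 1's induced payoffs are 4, 5, 15, so Player 1 commits to B. Subgame-perfect outcome: (B, L) with payoffs (15, 13).

B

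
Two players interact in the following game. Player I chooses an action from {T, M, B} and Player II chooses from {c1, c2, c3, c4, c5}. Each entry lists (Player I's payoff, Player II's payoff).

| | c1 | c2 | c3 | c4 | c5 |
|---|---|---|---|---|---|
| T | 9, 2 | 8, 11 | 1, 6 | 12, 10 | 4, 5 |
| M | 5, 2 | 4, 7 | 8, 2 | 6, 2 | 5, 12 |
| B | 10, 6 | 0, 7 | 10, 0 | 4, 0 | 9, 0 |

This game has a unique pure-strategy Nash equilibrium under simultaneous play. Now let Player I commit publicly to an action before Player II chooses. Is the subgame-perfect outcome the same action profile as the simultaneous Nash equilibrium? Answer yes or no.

yes

Solve by backward induction (Player I leads).
- T: BR = c2, leader payoff 8.
- M: BR = c5, leader payoff 5.
- B: BR = c2, leader payoff 0.
Maximizing over 8, 5, 0, Player I chooses T. Subgame-perfect outcome: (T, c2) with payoffs (8, 11).
Under simultaneous play:
Player I's best replies: c1→B; c2→T; c3→B; c4→T; c5→B.
Player II's best replies: T→c2; M→c5; B→c2.
The unique mutual best reply is (T, c2), giving (8, 11).
Sequential outcome (T, c2) coincides with the Nash profile (T, c2).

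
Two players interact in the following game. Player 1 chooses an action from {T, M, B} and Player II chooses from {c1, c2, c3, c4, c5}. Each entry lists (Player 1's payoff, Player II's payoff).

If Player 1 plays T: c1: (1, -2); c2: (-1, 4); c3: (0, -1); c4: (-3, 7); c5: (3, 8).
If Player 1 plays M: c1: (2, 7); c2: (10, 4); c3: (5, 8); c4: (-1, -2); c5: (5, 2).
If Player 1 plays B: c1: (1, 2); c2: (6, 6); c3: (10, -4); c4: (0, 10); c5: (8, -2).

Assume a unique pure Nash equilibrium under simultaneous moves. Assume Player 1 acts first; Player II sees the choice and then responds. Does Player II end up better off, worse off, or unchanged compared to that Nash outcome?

Player II best-responds to each possible Player 1 move:
- T: BR = c5, leader payoff 3.
- M: BR = c3, leader payoff 5.
- B: BR = c4, leader payoff 0.
Among 3, 5, 0, the best is 5 at M. Subgame-perfect outcome: (M, c3) with payoffs (5, 8).
Under simultaneous play:
Player 1's best replies: c1→M; c2→M; c3→B; c4→B; c5→B.
Player II's best replies: T→c5; M→c3; B→c4.
The unique mutual best reply is (B, c4), giving (0, 10).
Player II earns 8 sequentially versus 10 at the Nash outcome: worse off.

worse off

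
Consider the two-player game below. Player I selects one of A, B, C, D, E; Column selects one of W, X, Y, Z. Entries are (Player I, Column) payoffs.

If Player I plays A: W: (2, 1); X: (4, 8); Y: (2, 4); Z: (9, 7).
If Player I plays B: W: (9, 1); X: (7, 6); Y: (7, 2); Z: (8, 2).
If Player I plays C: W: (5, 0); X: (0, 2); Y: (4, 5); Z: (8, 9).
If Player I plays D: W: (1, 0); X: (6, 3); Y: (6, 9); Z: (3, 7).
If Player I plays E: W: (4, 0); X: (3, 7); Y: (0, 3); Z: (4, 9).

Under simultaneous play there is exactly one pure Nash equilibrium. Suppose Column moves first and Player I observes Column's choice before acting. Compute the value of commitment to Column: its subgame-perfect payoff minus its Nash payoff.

Work backward from Player I's decision.
- W → Player I plays B (best of 2, 9, 5, 1, 4); Column gets 1.
- X → Player I plays B (best of 4, 7, 0, 6, 3); Column gets 6.
- Y → Player I plays B (best of 2, 7, 4, 6, 0); Column gets 2.
- Z → Player I plays A (best of 9, 8, 8, 3, 4); Column gets 7.
Maximizing over 1, 6, 2, 7, Column chooses Z. Subgame-perfect outcome: (A, Z) with payoffs (9, 7).
For the simultaneous game, intersect best replies.
Player I's best replies: W→B; X→B; Y→B; Z→A.
Column's best replies: A→X; B→X; C→Z; D→Y; E→Z.
The unique mutual best reply is (B, X), giving (7, 6).
Column's commitment gain: 7 − 6 = 1.

1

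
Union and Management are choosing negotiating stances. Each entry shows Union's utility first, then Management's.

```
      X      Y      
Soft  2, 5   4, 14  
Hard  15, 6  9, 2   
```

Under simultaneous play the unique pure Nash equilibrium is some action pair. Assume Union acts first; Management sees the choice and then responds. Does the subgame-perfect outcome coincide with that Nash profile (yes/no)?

Backward induction with Union moving first.
- Soft: Management compares 5, 14 and picks Y; Union would get 4.
- Hard: Management compares 6, 2 and picks X; Union would get 15.
Among 4, 15, the best is 15 at Hard. Subgame-perfect outcome: (Hard, X) with payoffs (15, 6).
Now find the simultaneous Nash equilibrium.
Union's best replies: X→Hard; Y→Hard.
Management's best replies: Soft→Y; Hard→X.
The unique mutual best reply is (Hard, X), giving (15, 6).
Sequential outcome (Hard, X) coincides with the Nash profile (Hard, X).

yes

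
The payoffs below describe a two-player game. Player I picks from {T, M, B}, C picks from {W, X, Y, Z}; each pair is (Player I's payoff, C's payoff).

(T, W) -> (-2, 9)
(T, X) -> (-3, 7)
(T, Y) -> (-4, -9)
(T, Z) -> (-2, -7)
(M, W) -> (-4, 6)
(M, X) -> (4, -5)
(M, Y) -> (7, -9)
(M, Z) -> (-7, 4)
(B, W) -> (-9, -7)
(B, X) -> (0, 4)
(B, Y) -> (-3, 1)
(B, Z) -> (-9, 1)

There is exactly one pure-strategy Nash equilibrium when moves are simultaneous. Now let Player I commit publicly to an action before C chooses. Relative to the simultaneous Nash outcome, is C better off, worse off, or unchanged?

worse off

Work backward from C's decision.
- T → C plays W (best of 9, 7, -9, -7); Player I gets -2.
- M → C plays W (best of 6, -5, -9, 4); Player I gets -4.
- B → C plays X (best of -7, 4, 1, 1); Player I gets 0.
Player I's induced payoffs are -2, -4, 0, so Player I commits to B. Subgame-perfect outcome: (B, X) with payoffs (0, 4).
Under simultaneous play:
Player I's best replies: W→T; X→M; Y→M; Z→T.
C's best replies: T→W; M→W; B→X.
Only (T, W) has each player best-responding; Nash payoffs (-2, 9).
C earns 4 sequentially versus 9 at the Nash outcome: worse off.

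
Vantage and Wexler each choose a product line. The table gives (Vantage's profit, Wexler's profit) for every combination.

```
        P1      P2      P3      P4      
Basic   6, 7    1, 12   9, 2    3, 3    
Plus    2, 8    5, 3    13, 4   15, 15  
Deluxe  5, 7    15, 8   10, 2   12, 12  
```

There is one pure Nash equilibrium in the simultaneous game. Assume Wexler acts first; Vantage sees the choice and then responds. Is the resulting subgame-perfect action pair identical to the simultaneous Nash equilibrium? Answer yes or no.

yes

Vantage best-responds to each possible Wexler move:
- P1 → Vantage plays Basic (best of 6, 2, 5); Wexler gets 7.
- P2 → Vantage plays Deluxe (best of 1, 5, 15); Wexler gets 8.
- P3 → Vantage plays Plus (best of 9, 13, 10); Wexler gets 4.
- P4 → Vantage plays Plus (best of 3, 15, 12); Wexler gets 15.
Maximizing over 7, 8, 4, 15, Wexler chooses P4. Subgame-perfect outcome: (Plus, P4) with payoffs (15, 15).
Under simultaneous play:
Vantage's best replies: P1→Basic; P2→Deluxe; P3→Plus; P4→Plus.
Wexler's best replies: Basic→P2; Plus→P4; Deluxe→P4.
The unique mutual best reply is (Plus, P4), giving (15, 15).
Sequential outcome (Plus, P4) coincides with the Nash profile (Plus, P4).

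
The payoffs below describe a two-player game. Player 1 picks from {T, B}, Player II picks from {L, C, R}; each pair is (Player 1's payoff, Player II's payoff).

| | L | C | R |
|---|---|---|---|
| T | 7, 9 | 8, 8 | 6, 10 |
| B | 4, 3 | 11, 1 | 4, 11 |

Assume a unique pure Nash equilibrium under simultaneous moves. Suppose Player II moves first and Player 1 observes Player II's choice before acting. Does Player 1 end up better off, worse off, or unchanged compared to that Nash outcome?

Solve by backward induction (Player II leads).
- L: Player 1 compares 7, 4 and picks T; Player II would get 9.
- C: Player 1 compares 8, 11 and picks B; Player II would get 1.
- R: Player 1 compares 6, 4 and picks T; Player II would get 10.
Maximizing over 9, 1, 10, Player II chooses R. Subgame-perfect outcome: (T, R) with payoffs (6, 10).
For the simultaneous game, intersect best replies.
Player 1's best replies: L→T; C→B; R→T.
Player II's best replies: T→R; B→R.
Only (T, R) has each player best-responding; Nash payoffs (6, 10).
Player 1 earns 6 sequentially versus 6 at the Nash outcome: unchanged.

unchanged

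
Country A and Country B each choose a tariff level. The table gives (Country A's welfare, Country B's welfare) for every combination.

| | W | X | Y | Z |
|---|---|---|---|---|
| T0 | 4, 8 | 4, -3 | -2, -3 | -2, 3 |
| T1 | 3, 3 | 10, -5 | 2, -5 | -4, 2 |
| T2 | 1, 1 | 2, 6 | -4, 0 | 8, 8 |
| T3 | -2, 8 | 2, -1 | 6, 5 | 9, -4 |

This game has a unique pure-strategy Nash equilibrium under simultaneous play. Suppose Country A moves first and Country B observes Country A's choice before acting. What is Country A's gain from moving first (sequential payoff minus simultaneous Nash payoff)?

Solve by backward induction (Country A leads).
- T0: BR = W, leader payoff 4.
- T1: BR = W, leader payoff 3.
- T2: BR = Z, leader payoff 8.
- T3: BR = W, leader payoff -2.
Maximizing over 4, 3, 8, -2, Country A chooses T2. Subgame-perfect outcome: (T2, Z) with payoffs (8, 8).
Now find the simultaneous Nash equilibrium.
Country A's best replies: W→T0; X→T1; Y→T3; Z→T3.
Country B's best replies: T0→W; T1→W; T2→Z; T3→W.
The unique mutual best reply is (T0, W), giving (4, 8).
Country A's commitment gain: 8 − 4 = 4.

4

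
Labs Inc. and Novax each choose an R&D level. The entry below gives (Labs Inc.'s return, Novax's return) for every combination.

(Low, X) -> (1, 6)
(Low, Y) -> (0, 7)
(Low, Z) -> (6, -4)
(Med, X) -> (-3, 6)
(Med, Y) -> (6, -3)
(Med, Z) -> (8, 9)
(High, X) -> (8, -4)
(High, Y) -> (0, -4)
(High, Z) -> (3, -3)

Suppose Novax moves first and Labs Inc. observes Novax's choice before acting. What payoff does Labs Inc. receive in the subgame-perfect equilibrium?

Labs Inc. best-responds to each possible Novax move:
- X: BR = High, leader payoff -4.
- Y: BR = Med, leader payoff -3.
- Z: BR = Med, leader payoff 9.
Maximizing over -4, -3, 9, Novax chooses Z. Subgame-perfect outcome: (Med, Z) with payoffs (8, 9).

8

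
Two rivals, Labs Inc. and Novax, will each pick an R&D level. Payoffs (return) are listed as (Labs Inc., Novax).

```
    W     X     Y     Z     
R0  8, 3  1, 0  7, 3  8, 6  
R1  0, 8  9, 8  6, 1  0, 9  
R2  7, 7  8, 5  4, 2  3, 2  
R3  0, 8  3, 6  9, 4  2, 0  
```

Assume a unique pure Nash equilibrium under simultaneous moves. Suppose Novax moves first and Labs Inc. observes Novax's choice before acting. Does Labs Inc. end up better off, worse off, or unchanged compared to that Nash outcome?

better off

Solve by backward induction (Novax leads).
- W: BR = R0, leader payoff 3.
- X: BR = R1, leader payoff 8.
- Y: BR = R3, leader payoff 4.
- Z: BR = R0, leader payoff 6.
Among 3, 8, 4, 6, the best is 8 at X. Subgame-perfect outcome: (R1, X) with payoffs (9, 8).
For the simultaneous game, intersect best replies.
Labs Inc.'s best replies: W→R0; X→R1; Y→R3; Z→R0.
Novax's best replies: R0→Z; R1→Z; R2→W; R3→W.
Only (R0, Z) has each player best-responding; Nash payoffs (8, 6).
Labs Inc. earns 9 sequentially versus 8 at the Nash outcome: better off.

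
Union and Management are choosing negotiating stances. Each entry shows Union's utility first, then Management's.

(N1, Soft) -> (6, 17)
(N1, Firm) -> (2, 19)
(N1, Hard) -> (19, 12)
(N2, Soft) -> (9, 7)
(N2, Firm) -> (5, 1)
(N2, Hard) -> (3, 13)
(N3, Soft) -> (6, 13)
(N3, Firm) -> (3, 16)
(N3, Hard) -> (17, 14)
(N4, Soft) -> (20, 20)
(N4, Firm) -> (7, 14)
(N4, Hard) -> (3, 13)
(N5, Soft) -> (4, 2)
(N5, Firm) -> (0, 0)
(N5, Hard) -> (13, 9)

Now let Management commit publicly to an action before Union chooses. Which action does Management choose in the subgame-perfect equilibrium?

Backward induction with Management moving first.
- Soft → Union plays N4 (best of 6, 9, 6, 20, 4); Management gets 20.
- Firm → Union plays N4 (best of 2, 5, 3, 7, 0); Management gets 14.
- Hard → Union plays N1 (best of 19, 3, 17, 3, 13); Management gets 12.
Maximizing over 20, 14, 12, Management chooses Soft. Subgame-perfect outcome: (N4, Soft) with payoffs (20, 20).

Soft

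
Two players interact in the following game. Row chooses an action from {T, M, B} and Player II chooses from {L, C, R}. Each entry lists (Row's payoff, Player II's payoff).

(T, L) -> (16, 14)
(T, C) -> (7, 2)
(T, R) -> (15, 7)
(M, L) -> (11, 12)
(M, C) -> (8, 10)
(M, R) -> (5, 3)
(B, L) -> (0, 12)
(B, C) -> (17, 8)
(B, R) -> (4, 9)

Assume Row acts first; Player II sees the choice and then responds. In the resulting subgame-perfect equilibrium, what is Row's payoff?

Solve by backward induction (Row leads).
- T: BR = L, leader payoff 16.
- M: BR = L, leader payoff 11.
- B: BR = L, leader payoff 0.
Maximizing over 16, 11, 0, Row chooses T. Subgame-perfect outcome: (T, L) with payoffs (16, 14).

16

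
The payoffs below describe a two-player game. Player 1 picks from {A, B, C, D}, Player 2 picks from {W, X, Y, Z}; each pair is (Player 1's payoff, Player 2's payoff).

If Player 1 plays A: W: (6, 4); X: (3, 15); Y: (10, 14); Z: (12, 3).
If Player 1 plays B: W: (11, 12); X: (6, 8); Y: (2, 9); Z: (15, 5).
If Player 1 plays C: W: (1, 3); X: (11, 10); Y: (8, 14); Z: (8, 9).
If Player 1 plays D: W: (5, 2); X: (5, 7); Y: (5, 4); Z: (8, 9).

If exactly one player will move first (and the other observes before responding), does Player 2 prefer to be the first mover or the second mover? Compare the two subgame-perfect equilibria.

If Player 1 leads: Player 2's best replies are A→X, B→W, C→Y, D→Z; Player 1's induced payoffs 3, 11, 8, 8; outcome (B, W), payoffs (11, 12).
If Player 2 leads: Player 1's best replies are W→B, X→C, Y→A, Z→B; Player 2's induced payoffs 12, 10, 14, 5; outcome (A, Y), payoffs (10, 14).
Player 2 gets 14 moving first and 12 moving second, so Player 2 prefers to move first.

first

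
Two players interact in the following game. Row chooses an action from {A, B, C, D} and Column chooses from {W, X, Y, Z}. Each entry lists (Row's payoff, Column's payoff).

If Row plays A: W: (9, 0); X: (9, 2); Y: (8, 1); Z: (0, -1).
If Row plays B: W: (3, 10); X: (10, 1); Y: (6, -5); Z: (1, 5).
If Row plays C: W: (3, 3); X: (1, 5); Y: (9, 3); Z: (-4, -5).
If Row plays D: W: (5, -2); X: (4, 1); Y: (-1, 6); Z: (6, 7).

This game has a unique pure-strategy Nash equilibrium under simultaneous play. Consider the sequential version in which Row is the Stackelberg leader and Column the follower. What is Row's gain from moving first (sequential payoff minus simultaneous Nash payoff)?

Column best-responds to each possible Row move:
- A: BR = X, leader payoff 9.
- B: BR = W, leader payoff 3.
- C: BR = X, leader payoff 1.
- D: BR = Z, leader payoff 6.
Maximizing over 9, 3, 1, 6, Row chooses A. Subgame-perfect outcome: (A, X) with payoffs (9, 2).
For the simultaneous game, intersect best replies.
Row's best replies: W→A; X→B; Y→C; Z→D.
Column's best replies: A→X; B→W; C→X; D→Z.
The unique mutual best reply is (D, Z), giving (6, 7).
Row's commitment gain: 9 − 6 = 3.

3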